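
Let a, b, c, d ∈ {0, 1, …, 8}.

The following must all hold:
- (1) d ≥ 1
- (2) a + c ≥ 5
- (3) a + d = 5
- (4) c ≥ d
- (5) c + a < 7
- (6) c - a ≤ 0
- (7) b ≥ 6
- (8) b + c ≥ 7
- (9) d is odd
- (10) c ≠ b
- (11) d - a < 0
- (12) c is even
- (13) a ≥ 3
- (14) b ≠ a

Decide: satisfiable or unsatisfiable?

The assignment a = 4, b = 7, c = 2, d = 1 works:
  constraint 2 holds since a + c = 6.
  constraint 3 holds since a + d = 5.
  constraint 5 holds since c + a = 6.
The rest check out directly.

Satisfiable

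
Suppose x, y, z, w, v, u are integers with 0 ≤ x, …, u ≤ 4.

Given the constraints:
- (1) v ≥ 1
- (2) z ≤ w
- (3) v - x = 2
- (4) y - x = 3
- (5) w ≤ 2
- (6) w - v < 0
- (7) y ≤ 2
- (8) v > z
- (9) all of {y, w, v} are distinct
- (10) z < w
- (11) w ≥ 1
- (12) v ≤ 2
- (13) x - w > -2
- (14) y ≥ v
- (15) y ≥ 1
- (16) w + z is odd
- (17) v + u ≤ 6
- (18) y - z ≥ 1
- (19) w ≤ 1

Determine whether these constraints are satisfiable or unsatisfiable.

Unsatisfiable

Constraints 1, 5, 7, 11, 12, and 15 confine each of y, w, v to the 2 values {1, 2}.
Constraint 9 requires all 3 of them to be distinct, but only 2 values are available — impossible by the pigeonhole principle.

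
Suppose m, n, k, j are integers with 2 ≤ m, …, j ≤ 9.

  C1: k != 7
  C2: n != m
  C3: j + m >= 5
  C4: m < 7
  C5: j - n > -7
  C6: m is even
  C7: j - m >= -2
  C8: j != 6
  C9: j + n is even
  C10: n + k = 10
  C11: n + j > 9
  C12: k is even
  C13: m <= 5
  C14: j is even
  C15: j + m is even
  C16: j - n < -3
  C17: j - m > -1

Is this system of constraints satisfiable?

Take m = 4, n = 8, k = 2, j = 4. Then constraint 3: j + m = 8; constraint 5: j - n = -4, and every other listed constraint is also met.

Satisfiable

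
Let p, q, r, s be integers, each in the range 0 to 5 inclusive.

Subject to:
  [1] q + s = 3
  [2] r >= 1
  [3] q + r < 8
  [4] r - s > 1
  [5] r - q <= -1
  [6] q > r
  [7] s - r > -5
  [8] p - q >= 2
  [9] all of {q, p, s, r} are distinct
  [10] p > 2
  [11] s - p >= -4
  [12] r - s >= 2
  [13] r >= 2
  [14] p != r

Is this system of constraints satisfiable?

Unsatisfiable

Constraints 5, 8, 11, and 12 give q − r ≥ 1, r − s ≥ 2, s − p ≥ -4, p − q ≥ 2.
Adding all 4 inequalities: the left sides telescope to 0, and the right sides sum to 1 + 2 + (-4) + 2 = 1. So 0 ≥ 1, which is false.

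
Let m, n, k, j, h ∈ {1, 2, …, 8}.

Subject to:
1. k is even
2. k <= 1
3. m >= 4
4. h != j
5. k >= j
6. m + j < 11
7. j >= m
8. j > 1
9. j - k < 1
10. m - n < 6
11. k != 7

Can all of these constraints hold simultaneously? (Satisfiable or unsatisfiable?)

From constraints 3 and 7: j ≥ m and m ≥ 4, so j ≥ 4. From constraints 2 and 5: j ≤ k and k ≤ 1, so j ≤ 1. But 1 < 4, so no value of j works.

Unsatisfiable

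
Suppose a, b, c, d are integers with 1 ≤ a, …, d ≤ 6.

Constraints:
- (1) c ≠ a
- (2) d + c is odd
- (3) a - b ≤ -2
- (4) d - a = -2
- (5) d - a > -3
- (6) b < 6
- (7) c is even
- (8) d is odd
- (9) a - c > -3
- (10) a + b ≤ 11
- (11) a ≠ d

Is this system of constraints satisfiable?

Satisfiable

Setting (a, b, c, d) = (3, 5, 4, 1) satisfies everything: constraint 3: a - b = -2; constraint 4: d - a = -2; constraint 5: d - a = -2, and the others follow.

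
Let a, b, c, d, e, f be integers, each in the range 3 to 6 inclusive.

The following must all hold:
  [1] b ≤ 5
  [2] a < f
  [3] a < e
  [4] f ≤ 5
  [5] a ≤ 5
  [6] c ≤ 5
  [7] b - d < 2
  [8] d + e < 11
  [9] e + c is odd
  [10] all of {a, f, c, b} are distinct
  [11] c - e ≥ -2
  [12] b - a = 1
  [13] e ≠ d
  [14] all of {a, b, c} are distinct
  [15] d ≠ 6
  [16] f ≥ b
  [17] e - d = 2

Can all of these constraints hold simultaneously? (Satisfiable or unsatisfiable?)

Unsatisfiable

Constraints 1, 4, 5, and 6 confine each of a, f, c, b to the 3 values {3, …, 5} (the domain already gives each ≥ 3).
Constraint 10 requires all 4 of them to be distinct, but only 3 values are available — impossible by the pigeonhole principle.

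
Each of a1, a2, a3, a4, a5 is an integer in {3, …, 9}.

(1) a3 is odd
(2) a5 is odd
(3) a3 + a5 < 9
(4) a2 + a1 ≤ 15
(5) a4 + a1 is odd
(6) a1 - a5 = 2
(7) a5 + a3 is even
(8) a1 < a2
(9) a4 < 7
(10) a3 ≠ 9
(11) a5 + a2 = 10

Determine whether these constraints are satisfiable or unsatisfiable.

Setting (a1, a2, a3, a4, a5) = (5, 7, 5, 4, 3) satisfies everything: constraint 3: a3 + a5 = 8; constraint 4: a2 + a1 = 12, and the others follow.

Satisfiable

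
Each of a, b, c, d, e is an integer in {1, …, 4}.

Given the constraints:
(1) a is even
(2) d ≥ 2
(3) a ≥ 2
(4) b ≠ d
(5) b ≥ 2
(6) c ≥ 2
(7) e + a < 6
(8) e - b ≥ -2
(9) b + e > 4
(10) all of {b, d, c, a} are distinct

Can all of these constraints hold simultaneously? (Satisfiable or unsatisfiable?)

Constraints 2, 3, 5, and 6 confine each of b, d, c, a to the 3 values {2, …, 4} (the domain already gives each ≤ 4).
Constraint 10 requires all 4 of them to be distinct, but only 3 values are available — impossible by the pigeonhole principle.

Unsatisfiable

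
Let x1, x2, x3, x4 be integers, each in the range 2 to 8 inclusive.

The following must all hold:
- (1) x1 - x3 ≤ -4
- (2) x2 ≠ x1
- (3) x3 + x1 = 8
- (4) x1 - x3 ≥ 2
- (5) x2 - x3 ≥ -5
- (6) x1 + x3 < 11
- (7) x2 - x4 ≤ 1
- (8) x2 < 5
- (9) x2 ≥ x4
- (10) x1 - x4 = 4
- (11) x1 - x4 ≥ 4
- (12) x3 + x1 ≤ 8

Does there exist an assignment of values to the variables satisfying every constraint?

Unsatisfiable

Constraints 1, 5, 7, and 11 give x4 − x2 ≥ -1, x2 − x3 ≥ -5, x3 − x1 ≥ 4, x1 − x4 ≥ 4.
Adding all 4 inequalities: the left sides telescope to 0, and the right sides sum to (-1) + (-5) + 4 + 4 = 2. So 0 ≥ 2, which is false.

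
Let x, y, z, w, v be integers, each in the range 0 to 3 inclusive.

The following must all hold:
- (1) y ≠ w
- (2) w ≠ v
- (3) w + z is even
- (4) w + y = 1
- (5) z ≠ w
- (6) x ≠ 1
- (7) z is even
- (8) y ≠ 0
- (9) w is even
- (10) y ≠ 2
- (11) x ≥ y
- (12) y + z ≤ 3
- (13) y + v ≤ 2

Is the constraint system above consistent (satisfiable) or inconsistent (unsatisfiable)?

Satisfiable

One satisfying assignment is x = 3, y = 1, z = 2, w = 0, v = 1.
For the less obvious constraints — constraint 4: w + y = 1; constraint 12: y + z = 3; constraint 13: y + v = 2 — and the others hold by inspection.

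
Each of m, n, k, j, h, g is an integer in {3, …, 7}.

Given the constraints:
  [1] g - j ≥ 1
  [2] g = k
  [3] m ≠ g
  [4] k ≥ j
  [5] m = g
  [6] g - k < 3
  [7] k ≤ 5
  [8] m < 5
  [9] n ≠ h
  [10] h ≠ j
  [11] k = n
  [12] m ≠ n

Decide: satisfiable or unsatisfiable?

Unsatisfiable

From constraints 2, 5, and 11, m = g = k = n, so m = n. But constraint 12 says m ≠ n. Contradiction.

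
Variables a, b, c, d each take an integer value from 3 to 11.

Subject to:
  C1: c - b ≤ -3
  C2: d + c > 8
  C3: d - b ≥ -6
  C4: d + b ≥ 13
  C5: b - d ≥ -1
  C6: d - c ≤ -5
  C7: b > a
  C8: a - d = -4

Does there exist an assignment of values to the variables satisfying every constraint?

Constraints 1, 3, and 6 give c − d ≥ 5, d − b ≥ -6, b − c ≥ 3.
Adding all 3 inequalities: the left sides telescope to 0, and the right sides sum to 5 + (-6) + 3 = 2. So 0 ≥ 2, which is false.

Unsatisfiable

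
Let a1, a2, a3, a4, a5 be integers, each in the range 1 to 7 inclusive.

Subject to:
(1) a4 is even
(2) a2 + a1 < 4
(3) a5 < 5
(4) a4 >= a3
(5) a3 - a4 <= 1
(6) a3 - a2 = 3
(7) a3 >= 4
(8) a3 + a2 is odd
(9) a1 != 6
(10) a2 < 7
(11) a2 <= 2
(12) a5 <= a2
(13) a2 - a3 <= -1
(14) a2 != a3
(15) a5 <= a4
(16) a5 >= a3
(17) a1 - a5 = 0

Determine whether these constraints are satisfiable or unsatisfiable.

From constraints 7 and 16: a5 ≥ a3 and a3 ≥ 4, so a5 ≥ 4. From constraints 11 and 12: a5 ≤ a2 and a2 ≤ 2, so a5 ≤ 2. But 2 < 4, so no value of a5 works.

Unsatisfiable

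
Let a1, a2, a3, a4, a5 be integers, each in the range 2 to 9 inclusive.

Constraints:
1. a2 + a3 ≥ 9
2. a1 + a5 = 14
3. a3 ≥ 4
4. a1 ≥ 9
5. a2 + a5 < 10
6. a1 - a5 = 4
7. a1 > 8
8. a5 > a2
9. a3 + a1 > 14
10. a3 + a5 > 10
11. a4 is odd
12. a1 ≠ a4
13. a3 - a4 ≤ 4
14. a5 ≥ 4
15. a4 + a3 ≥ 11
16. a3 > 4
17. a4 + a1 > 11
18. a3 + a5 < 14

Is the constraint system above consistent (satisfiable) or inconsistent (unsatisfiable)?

Satisfiable

Setting (a1, a2, a3, a4, a5) = (9, 4, 8, 5, 5) satisfies everything: constraint 1: a2 + a3 = 12; constraint 2: a1 + a5 = 14, and the others follow.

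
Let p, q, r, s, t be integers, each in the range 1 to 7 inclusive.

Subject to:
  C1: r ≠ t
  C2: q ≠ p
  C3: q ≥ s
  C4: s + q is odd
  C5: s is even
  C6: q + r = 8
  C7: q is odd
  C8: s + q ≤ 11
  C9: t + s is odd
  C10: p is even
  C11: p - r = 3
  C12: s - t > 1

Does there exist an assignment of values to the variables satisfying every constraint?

The assignment p = 6, q = 5, r = 3, s = 4, t = 1 works:
  constraint 6 holds since q + r = 8.
  constraint 8 holds since s + q = 9.
The rest check out directly.

Satisfiable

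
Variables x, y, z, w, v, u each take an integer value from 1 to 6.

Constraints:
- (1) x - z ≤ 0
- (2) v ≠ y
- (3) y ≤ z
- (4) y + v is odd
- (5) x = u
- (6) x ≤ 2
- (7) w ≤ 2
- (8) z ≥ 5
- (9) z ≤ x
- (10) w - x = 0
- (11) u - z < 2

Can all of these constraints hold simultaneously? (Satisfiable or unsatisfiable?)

Unsatisfiable

From constraint 8: z ≥ 5. From constraints 6 and 9: z ≤ x and x ≤ 2, so z ≤ 2. But 2 < 5, so no value of z works.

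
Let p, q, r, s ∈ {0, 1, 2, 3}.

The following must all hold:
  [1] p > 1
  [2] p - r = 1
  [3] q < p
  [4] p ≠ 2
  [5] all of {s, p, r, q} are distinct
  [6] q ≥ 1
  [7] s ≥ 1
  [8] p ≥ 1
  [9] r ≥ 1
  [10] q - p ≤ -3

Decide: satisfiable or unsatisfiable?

Unsatisfiable

Constraints 6, 7, 8, and 9 confine each of s, p, r, q to the 3 values {1, …, 3} (the domain already gives each ≤ 3).
Constraint 5 requires all 4 of them to be distinct, but only 3 values are available — impossible by the pigeonhole principle.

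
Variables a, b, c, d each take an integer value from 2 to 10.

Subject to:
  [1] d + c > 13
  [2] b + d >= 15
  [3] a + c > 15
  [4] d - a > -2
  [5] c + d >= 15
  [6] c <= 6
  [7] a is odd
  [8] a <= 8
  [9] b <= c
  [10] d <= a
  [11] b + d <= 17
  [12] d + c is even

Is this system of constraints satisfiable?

From constraints 6 and 9: b ≤ c ≤ 6. From constraints 8 and 10: d ≤ a ≤ 8. Hence b + d ≤ 14. But constraint 2 requires b + d ≥ 15, and 15 > 14. Contradiction.

Unsatisfiable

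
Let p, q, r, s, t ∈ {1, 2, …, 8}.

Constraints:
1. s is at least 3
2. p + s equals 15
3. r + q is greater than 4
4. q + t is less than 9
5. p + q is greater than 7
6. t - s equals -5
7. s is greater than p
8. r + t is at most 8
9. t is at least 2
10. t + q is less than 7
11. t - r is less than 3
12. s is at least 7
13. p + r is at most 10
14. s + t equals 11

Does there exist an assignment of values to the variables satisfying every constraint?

Take p = 7, q = 3, r = 3, s = 8, t = 3. Then constraint 2: p + s = 15; constraint 3: r + q = 6; constraint 4: q + t = 6, and every other listed constraint is also met.

Satisfiable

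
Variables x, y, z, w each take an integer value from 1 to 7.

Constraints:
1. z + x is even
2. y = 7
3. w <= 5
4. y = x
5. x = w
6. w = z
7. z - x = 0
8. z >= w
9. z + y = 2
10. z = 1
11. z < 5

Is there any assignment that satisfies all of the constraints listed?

Constraint 2 fixes y = 7 and constraint 10 fixes z = 1. Constraints 4, 5, and 6 give y = x = w = z, so y = z. But 7 ≠ 1 — contradiction.

Unsatisfiable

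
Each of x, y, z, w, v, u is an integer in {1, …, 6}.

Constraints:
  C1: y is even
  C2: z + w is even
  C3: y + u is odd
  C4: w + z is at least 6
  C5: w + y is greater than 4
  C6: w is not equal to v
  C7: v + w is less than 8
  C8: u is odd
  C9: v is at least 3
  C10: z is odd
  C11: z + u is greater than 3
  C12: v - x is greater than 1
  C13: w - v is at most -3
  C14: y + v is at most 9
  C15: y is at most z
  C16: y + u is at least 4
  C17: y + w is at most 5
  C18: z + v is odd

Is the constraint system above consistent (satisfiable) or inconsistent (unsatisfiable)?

Setting (x, y, z, w, v, u) = (2, 4, 5, 1, 4, 1) satisfies everything: constraint 4: w + z = 6; constraint 5: w + y = 5; constraint 7: v + w = 5, and the others follow.

Satisfiable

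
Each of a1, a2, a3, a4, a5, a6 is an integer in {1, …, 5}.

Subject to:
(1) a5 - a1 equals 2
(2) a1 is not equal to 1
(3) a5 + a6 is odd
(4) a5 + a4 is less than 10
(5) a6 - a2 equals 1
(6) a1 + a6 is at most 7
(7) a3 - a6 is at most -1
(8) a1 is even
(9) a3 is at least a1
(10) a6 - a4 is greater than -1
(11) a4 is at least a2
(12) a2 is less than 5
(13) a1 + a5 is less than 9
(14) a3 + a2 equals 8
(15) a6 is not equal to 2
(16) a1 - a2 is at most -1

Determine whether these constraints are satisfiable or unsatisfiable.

Setting (a1, a2, a3, a4, a5, a6) = (2, 4, 4, 4, 4, 5) satisfies everything: constraint 1: a5 - a1 = 2; constraint 4: a5 + a4 = 8, and the others follow.

Satisfiable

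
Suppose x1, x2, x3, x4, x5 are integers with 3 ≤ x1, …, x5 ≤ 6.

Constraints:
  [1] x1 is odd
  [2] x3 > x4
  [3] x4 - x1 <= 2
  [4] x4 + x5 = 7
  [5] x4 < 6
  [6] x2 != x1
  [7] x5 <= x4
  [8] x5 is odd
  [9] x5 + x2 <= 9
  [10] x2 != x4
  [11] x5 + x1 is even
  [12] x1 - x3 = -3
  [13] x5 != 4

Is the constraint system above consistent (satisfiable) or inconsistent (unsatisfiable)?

Satisfiable

Try x1 = 3, x2 = 6, x3 = 6, x4 = 4, x5 = 3.
Check constraint 3: x4 - x1 = 1; constraint 4: x4 + x5 = 7. The remaining constraints are straightforward to verify.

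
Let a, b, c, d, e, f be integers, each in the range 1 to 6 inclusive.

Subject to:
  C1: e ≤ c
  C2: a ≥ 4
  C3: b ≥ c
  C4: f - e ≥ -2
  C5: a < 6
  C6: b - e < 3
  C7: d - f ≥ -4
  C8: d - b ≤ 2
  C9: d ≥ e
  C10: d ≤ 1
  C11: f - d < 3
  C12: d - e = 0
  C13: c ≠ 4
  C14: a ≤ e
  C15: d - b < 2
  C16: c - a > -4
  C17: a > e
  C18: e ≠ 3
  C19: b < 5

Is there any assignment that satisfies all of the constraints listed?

From constraints 2 and 14: e ≥ a and a ≥ 4, so e ≥ 4. From constraints 9 and 10: e ≤ d and d ≤ 1, so e ≤ 1. But 1 < 4, so no value of e works.

Unsatisfiable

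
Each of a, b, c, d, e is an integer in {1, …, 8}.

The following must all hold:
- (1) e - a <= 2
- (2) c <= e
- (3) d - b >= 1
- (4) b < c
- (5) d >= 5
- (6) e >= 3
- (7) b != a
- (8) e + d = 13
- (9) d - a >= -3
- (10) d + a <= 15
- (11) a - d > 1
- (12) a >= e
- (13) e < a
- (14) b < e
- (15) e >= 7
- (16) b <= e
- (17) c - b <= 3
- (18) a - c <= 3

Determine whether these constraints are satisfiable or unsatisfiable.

Setting (a, b, c, d, e) = (8, 5, 7, 6, 7) satisfies everything: constraint 1: e - a = -1; constraint 3: d - b = 1, and the others follow.

Satisfiable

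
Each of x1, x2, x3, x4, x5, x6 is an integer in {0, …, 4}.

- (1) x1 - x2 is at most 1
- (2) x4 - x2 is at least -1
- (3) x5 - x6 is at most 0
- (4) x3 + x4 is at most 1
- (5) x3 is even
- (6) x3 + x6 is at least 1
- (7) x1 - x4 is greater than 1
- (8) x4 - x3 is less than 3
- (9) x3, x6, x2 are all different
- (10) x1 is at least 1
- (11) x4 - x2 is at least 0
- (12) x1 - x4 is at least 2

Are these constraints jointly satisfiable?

Unsatisfiable

Constraints 1, 11, and 12 give x2 − x1 ≥ -1, x1 − x4 ≥ 2, x4 − x2 ≥ 0.
Adding all 3 inequalities: the left sides telescope to 0, and the right sides sum to (-1) + 2 + 0 = 1. So 0 ≥ 1, which is false.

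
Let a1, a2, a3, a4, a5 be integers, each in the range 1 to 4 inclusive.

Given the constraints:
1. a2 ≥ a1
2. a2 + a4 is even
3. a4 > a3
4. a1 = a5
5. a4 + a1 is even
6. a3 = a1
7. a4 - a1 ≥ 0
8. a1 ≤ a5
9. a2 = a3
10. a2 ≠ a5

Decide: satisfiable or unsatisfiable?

From constraints 4, 6, and 9, a2 = a3 = a1 = a5, so a2 = a5. But constraint 10 says a2 ≠ a5. Contradiction.

Unsatisfiable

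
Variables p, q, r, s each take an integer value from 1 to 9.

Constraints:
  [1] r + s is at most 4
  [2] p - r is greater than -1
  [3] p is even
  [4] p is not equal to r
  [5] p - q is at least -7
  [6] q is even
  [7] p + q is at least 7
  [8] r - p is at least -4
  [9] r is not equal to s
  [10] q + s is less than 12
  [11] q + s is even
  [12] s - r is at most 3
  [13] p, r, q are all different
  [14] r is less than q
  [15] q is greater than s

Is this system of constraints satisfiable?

The assignment p = 2, q = 8, r = 1, s = 2 works:
  constraint 1 holds since r + s = 3.
  constraint 2 holds since p - r = 1.
The rest check out directly.

Satisfiable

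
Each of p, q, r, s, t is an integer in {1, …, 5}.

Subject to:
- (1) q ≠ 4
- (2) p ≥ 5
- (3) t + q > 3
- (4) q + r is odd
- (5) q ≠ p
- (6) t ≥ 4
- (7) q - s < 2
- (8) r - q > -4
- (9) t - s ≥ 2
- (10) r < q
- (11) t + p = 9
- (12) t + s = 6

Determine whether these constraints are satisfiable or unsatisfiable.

Satisfiable

Try p = 5, q = 2, r = 1, s = 2, t = 4.
Check constraint 3: t + q = 6; constraint 7: q - s = 0. The remaining constraints are straightforward to verify.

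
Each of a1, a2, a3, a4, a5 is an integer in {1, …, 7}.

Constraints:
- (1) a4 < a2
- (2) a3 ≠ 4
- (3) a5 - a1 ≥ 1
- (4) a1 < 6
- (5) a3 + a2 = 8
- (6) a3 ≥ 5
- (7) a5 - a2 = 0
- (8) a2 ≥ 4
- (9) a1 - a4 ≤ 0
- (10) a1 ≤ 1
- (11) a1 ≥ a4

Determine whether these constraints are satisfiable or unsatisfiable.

From constraint 6: a3 ≥ 5. From constraint 8: a2 ≥ 4. Hence a3 + a2 ≥ 9. But constraint 5 requires a3 + a2 = 8, and 8 < 9. Contradiction.

Unsatisfiable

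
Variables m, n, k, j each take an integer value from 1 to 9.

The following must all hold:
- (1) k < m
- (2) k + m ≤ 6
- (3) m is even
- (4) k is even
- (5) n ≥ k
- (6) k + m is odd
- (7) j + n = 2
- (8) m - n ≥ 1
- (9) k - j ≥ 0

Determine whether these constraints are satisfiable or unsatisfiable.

Unsatisfiable

Constraint 4 makes k even and constraint 3 makes m even, so k + m must be even. Constraint 6 says k + m is odd — contradiction.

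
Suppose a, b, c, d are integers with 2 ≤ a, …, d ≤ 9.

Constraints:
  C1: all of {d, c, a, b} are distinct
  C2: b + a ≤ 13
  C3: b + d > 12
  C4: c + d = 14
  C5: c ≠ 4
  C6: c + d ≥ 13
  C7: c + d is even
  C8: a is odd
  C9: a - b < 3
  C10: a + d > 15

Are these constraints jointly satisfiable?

Satisfiable

Take a = 7, b = 6, c = 5, d = 9. Then constraint 2: b + a = 13; constraint 3: b + d = 15; constraint 4: c + d = 14, and every other listed constraint is also met.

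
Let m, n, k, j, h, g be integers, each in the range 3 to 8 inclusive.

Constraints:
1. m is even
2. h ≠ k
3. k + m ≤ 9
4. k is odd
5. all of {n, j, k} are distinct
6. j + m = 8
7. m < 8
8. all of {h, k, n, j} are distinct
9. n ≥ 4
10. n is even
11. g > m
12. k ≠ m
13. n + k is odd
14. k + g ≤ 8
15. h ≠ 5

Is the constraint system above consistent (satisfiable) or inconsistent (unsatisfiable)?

Try m = 4, n = 6, k = 3, j = 4, h = 8, g = 5.
Check constraint 3: k + m = 7; constraint 6: j + m = 8; constraint 14: k + g = 8. The remaining constraints are straightforward to verify.

Satisfiable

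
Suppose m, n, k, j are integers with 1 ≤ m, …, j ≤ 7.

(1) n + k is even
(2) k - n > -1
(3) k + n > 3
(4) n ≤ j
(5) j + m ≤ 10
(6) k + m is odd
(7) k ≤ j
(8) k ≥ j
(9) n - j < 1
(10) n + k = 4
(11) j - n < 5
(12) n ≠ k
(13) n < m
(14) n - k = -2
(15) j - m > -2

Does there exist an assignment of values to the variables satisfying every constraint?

The assignment m = 4, n = 1, k = 3, j = 3 works:
  constraint 2 holds since k - n = 2.
  constraint 3 holds since k + n = 4.
The rest check out directly.

Satisfiable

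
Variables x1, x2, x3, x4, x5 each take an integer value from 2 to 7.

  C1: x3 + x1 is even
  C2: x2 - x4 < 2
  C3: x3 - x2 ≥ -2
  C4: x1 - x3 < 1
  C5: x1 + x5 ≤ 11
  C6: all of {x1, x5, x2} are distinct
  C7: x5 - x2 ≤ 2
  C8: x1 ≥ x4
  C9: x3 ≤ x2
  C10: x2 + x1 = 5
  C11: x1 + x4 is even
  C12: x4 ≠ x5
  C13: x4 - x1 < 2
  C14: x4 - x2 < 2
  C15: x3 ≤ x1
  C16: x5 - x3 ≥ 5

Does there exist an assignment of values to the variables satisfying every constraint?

Unsatisfiable

Constraints 3, 7, and 16 give x3 − x2 ≥ -2, x2 − x5 ≥ -2, x5 − x3 ≥ 5.
Adding all 3 inequalities: the left sides telescope to 0, and the right sides sum to (-2) + (-2) + 5 = 1. So 0 ≥ 1, which is false.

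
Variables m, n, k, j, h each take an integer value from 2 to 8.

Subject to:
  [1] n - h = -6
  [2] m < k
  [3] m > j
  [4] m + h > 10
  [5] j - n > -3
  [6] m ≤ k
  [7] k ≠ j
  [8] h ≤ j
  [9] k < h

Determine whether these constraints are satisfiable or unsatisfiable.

Unsatisfiable

Constraints 2, 3, 8, and 9 give h ≤ j, j < m, m < k, k < h. Chaining: h ≤ j < m < k < h, which forces h < h — impossible.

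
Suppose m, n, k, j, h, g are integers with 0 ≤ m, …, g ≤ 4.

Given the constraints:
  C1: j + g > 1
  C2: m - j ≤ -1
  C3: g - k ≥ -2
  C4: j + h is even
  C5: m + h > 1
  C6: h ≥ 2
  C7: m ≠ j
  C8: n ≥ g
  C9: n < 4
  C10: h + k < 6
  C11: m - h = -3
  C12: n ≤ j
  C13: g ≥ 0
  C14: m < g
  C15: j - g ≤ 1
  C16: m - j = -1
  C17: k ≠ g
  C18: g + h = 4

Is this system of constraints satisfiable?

Satisfiable

Try m = 0, n = 1, k = 0, j = 1, h = 3, g = 1.
Check constraint 1: j + g = 2; constraint 2: m - j = -1. The remaining constraints are straightforward to verify.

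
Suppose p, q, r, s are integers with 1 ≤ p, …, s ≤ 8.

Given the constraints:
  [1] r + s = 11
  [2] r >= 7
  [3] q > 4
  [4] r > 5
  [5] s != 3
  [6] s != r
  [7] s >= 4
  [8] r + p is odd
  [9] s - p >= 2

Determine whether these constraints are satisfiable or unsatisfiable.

Satisfiable

One satisfying assignment is p = 2, q = 7, r = 7, s = 4.
For the less obvious constraints — constraint 1: r + s = 11; constraint 8: r + p = 9 is odd; constraint 9: s - p = 2 — and the others hold by inspection.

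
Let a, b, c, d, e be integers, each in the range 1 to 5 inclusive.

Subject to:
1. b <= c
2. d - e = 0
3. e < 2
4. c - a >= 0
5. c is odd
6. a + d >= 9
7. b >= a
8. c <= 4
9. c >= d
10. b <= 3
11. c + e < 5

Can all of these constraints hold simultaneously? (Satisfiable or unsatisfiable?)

Unsatisfiable

From constraints 7 and 10: a ≤ b ≤ 3. From constraints 8 and 9: d ≤ c ≤ 4. Hence a + d ≤ 7. But constraint 6 requires a + d ≥ 9, and 9 > 7. Contradiction.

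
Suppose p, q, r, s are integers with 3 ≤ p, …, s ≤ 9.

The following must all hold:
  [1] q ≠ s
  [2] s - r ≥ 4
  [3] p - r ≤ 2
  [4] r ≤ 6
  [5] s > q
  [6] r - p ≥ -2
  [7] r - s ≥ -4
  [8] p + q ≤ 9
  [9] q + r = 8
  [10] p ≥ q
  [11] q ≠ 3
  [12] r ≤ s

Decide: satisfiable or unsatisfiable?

Try p = 4, q = 4, r = 4, s = 8.
Check constraint 2: s - r = 4; constraint 3: p - r = 0. The remaining constraints are straightforward to verify.

Satisfiable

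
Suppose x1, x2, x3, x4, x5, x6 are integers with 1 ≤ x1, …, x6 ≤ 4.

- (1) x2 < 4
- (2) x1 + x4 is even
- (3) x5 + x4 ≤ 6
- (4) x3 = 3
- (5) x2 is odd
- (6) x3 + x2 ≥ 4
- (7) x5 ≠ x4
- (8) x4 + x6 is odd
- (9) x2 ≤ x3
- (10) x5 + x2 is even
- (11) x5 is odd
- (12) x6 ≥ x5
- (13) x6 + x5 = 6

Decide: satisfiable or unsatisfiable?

Setting (x1, x2, x3, x4, x5, x6) = (4, 1, 3, 2, 3, 3) satisfies everything: constraint 3: x5 + x4 = 5; constraint 6: x3 + x2 = 4, and the others follow.

Satisfiable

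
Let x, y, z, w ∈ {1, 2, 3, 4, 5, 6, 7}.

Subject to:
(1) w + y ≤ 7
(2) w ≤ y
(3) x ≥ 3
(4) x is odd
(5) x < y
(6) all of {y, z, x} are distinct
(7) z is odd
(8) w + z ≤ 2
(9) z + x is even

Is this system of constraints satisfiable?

Satisfiable

Setting (x, y, z, w) = (3, 5, 1, 1) satisfies everything: constraint 1: w + y = 6; constraint 6: values 5, 1, 3 are distinct; constraint 8: w + z = 2, and the others follow.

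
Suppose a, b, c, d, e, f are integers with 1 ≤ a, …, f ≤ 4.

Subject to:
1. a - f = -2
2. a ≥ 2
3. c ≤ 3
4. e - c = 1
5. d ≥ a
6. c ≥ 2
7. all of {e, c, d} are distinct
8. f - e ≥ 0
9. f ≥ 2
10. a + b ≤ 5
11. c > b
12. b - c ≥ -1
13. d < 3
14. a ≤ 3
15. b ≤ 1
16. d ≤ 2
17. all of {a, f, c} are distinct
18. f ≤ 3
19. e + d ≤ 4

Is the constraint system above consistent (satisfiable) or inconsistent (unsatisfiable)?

Unsatisfiable

Constraints 2, 3, 6, 9, 14, and 18 confine each of a, f, c to the 2 values {2, 3}.
Constraint 17 requires all 3 of them to be distinct, but only 2 values are available — impossible by the pigeonhole principle.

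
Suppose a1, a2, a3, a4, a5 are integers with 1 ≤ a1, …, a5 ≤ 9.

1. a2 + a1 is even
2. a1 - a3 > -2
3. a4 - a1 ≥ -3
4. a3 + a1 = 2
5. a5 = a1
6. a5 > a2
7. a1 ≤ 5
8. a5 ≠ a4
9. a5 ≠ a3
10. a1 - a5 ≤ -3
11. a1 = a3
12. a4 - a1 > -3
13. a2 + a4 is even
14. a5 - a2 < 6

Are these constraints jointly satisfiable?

From constraints 5 and 11, a5 = a1 = a3, so a5 = a3. But constraint 9 says a5 ≠ a3. Contradiction.

Unsatisfiable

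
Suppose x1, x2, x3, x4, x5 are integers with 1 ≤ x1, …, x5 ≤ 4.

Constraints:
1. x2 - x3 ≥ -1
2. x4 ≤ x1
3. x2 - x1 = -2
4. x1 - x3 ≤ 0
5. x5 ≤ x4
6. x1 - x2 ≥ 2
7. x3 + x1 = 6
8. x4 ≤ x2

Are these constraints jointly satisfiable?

Constraints 1, 4, and 6 give x3 − x1 ≥ 0, x1 − x2 ≥ 2, x2 − x3 ≥ -1.
Adding all 3 inequalities: the left sides telescope to 0, and the right sides sum to 0 + 2 + (-1) = 1. So 0 ≥ 1, which is false.

Unsatisfiable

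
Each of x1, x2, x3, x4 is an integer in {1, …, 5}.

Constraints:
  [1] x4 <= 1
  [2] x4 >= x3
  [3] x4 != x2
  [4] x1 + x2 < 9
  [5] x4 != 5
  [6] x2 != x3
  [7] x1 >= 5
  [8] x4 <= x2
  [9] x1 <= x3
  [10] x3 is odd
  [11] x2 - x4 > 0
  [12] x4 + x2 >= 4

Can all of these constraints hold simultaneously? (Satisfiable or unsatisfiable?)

From constraints 7 and 9: x3 ≥ x1 and x1 ≥ 5, so x3 ≥ 5. From constraints 1 and 2: x3 ≤ x4 and x4 ≤ 1, so x3 ≤ 1. But 1 < 5, so no value of x3 works.

Unsatisfiable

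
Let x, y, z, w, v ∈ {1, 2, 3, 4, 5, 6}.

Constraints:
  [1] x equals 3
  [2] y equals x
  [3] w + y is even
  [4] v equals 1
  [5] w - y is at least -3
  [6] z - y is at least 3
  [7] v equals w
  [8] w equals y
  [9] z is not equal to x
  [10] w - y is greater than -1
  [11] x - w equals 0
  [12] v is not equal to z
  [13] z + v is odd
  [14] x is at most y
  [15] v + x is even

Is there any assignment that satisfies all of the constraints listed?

Constraint 4 fixes v = 1 and constraint 1 fixes x = 3. Constraints 2, 7, and 8 give v = w = y = x, so v = x. But 1 ≠ 3 — contradiction.

Unsatisfiable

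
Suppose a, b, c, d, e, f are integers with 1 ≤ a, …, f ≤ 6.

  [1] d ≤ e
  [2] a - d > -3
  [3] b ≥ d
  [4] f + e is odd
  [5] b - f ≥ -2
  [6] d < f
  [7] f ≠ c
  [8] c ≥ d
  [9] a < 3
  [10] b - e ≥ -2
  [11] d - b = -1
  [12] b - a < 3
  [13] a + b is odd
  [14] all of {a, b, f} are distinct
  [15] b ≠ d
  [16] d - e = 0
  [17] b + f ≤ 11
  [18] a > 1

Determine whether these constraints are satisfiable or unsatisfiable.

Satisfiable

Setting (a, b, c, d, e, f) = (2, 3, 2, 2, 2, 5) satisfies everything: constraint 2: a - d = 0; constraint 5: b - f = -2; constraint 10: b - e = 1, and the others follow.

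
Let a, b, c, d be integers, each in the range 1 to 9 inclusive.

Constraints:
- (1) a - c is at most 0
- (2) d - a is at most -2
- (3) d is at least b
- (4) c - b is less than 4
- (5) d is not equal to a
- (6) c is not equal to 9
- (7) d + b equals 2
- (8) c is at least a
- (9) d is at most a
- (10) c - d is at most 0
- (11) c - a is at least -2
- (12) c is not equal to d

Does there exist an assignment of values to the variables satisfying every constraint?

Constraints 1, 2, and 10 give a − d ≥ 2, d − c ≥ 0, c − a ≥ 0.
Adding all 3 inequalities: the left sides telescope to 0, and the right sides sum to 2 + 0 + 0 = 2. So 0 ≥ 2, which is false.

Unsatisfiable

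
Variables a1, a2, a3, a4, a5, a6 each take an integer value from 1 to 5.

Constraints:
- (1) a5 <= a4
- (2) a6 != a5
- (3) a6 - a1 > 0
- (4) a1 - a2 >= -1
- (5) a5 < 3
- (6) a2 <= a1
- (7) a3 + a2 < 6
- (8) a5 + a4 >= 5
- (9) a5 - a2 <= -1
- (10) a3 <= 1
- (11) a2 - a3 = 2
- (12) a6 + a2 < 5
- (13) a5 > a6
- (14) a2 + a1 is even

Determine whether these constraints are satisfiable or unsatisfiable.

Constraints 3, 6, 9, and 13 give a1 < a6, a6 < a5, a5 < a2, a2 ≤ a1. Chaining: a1 < a6 < a5 < a2 ≤ a1, which forces a1 < a1 — impossible.

Unsatisfiable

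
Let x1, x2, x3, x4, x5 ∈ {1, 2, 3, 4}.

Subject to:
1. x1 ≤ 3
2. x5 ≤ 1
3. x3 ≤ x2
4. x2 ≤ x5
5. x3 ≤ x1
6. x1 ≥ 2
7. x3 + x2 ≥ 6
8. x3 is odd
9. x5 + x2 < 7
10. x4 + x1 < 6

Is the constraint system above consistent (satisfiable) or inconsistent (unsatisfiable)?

Unsatisfiable

From constraints 1 and 5: x3 ≤ x1 ≤ 3. From constraints 2 and 4: x2 ≤ x5 ≤ 1. Hence x3 + x2 ≤ 4. But constraint 7 requires x3 + x2 ≥ 6, and 6 > 4. Contradiction.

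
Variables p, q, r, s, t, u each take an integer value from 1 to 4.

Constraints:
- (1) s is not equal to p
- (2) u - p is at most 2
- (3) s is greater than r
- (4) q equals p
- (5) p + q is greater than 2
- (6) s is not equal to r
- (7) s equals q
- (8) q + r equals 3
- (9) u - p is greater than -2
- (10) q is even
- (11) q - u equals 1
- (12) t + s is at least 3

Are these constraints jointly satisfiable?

Unsatisfiable

From constraints 4 and 7, s = q = p, so s = p. But constraint 1 says s ≠ p. Contradiction.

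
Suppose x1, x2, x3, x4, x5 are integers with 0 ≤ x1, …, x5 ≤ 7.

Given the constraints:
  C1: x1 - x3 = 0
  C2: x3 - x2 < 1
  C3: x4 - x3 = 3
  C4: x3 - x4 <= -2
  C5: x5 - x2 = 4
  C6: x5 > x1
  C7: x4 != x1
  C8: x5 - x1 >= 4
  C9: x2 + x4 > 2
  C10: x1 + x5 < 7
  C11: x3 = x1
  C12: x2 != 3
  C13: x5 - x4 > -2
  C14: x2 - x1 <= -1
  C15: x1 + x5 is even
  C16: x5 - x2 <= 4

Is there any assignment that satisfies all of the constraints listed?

Unsatisfiable

Constraints 8, 14, and 16 give x1 − x2 ≥ 1, x2 − x5 ≥ -4, x5 − x1 ≥ 4.
Adding all 3 inequalities: the left sides telescope to 0, and the right sides sum to 1 + (-4) + 4 = 1. So 0 ≥ 1, which is false.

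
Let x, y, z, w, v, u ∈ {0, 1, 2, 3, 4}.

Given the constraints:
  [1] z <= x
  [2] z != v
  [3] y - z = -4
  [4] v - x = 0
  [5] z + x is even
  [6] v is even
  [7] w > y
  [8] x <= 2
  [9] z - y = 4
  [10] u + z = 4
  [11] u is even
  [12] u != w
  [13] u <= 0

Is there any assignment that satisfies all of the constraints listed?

Unsatisfiable

From constraint 13: u ≤ 0. From constraints 1 and 8: z ≤ x ≤ 2. Hence u + z ≤ 2. But constraint 10 requires u + z = 4, and 4 > 2. Contradiction.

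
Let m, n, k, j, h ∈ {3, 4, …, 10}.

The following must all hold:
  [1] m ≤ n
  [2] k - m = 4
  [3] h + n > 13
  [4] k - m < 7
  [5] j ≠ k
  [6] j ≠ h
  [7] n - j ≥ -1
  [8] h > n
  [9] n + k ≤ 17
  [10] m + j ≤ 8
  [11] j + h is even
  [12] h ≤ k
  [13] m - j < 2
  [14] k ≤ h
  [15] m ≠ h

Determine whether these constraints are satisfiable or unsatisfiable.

Try m = 4, n = 6, k = 8, j = 4, h = 8.
Check constraint 2: k - m = 4; constraint 3: h + n = 14. The remaining constraints are straightforward to verify.

Satisfiable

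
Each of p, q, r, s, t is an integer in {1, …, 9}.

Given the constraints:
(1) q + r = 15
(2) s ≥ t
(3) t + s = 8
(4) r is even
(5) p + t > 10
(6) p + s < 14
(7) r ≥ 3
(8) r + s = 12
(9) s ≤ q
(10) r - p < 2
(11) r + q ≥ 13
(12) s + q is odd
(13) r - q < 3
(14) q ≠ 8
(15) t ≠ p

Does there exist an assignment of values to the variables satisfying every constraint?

Satisfiable

Take p = 8, q = 7, r = 8, s = 4, t = 4. Then constraint 1: q + r = 15; constraint 3: t + s = 8, and every other listed constraint is also met.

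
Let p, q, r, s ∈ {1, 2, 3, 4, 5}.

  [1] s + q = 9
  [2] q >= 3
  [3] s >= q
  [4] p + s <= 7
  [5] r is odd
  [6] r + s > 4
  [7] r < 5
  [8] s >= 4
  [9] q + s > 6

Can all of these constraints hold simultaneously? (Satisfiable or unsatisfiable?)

Satisfiable

One satisfying assignment is p = 2, q = 4, r = 1, s = 5.
For the less obvious constraints — constraint 1: s + q = 9; constraint 4: p + s = 7 — and the others hold by inspection.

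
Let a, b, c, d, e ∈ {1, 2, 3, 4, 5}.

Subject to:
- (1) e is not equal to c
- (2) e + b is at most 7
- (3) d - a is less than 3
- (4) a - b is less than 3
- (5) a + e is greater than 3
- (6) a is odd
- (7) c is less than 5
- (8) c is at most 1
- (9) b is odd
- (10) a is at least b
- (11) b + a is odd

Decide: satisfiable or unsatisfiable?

Constraint 9 makes b odd and constraint 6 makes a odd, so b + a must be even. Constraint 11 says b + a is odd — contradiction.

Unsatisfiable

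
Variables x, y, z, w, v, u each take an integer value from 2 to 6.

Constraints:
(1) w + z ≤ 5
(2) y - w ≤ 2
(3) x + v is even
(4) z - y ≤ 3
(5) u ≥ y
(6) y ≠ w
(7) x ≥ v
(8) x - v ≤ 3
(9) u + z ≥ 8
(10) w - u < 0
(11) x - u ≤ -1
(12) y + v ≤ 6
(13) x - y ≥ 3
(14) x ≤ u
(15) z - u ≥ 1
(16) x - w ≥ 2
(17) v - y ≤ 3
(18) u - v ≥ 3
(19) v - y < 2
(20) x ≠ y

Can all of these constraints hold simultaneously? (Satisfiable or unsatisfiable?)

Constraints 4, 8, 13, 15, and 18 give y − z ≥ -3, z − u ≥ 1, u − v ≥ 3, v − x ≥ -3, x − y ≥ 3.
Adding all 5 inequalities: the left sides telescope to 0, and the right sides sum to (-3) + 1 + 3 + (-3) + 3 = 1. So 0 ≥ 1, which is false.

Unsatisfiable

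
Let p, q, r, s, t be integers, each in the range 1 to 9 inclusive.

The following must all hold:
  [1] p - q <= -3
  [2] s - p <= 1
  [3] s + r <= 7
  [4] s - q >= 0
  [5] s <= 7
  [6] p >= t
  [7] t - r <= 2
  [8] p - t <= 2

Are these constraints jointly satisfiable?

Unsatisfiable

Constraints 1, 2, and 4 give s − q ≥ 0, q − p ≥ 3, p − s ≥ -1.
Adding all 3 inequalities: the left sides telescope to 0, and the right sides sum to 0 + 3 + (-1) = 2. So 0 ≥ 2, which is false.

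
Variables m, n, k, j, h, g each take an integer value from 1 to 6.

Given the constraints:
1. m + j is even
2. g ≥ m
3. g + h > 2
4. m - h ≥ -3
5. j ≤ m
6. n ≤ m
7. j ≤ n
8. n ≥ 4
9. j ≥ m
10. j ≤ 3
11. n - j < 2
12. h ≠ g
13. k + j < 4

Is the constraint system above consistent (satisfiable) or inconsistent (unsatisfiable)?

From constraints 6 and 8: m ≥ n and n ≥ 4, so m ≥ 4. From constraints 9 and 10: m ≤ j and j ≤ 3, so m ≤ 3. But 3 < 4, so no value of m works.

Unsatisfiable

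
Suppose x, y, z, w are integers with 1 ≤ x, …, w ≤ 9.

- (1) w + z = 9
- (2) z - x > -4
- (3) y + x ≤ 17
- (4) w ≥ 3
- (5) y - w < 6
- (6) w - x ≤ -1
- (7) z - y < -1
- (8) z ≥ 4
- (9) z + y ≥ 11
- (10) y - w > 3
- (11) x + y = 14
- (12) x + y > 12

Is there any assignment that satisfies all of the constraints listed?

Try x = 6, y = 8, z = 5, w = 4.
Check constraint 1: w + z = 9; constraint 2: z - x = -1; constraint 3: y + x = 14. The remaining constraints are straightforward to verify.

Satisfiable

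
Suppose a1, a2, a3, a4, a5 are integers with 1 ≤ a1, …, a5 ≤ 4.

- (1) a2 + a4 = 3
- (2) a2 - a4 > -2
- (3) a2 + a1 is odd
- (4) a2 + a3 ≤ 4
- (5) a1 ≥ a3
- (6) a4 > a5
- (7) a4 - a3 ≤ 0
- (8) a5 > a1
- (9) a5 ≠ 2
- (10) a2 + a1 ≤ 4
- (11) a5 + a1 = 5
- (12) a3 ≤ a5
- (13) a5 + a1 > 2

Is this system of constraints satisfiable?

Constraints 5, 6, 7, and 8 give a5 < a4, a4 ≤ a3, a3 ≤ a1, a1 < a5. Chaining: a5 < a4 ≤ a3 ≤ a1 < a5, which forces a5 < a5 — impossible.

Unsatisfiable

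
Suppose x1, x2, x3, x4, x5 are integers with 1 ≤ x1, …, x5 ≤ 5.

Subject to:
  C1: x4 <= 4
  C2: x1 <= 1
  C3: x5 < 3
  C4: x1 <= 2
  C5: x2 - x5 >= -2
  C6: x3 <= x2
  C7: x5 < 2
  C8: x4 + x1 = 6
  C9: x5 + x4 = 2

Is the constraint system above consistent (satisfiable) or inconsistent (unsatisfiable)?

From constraint 1: x4 ≤ 4. From constraint 2: x1 ≤ 1. Hence x4 + x1 ≤ 5. But constraint 8 requires x4 + x1 = 6, and 6 > 5. Contradiction.

Unsatisfiable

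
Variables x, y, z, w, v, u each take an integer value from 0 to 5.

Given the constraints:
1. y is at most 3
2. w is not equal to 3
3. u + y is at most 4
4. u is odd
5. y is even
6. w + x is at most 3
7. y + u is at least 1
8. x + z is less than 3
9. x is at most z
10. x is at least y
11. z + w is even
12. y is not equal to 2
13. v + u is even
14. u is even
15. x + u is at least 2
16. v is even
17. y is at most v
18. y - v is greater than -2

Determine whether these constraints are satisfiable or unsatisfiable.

Constraint 16 makes v even and constraint 4 makes u odd, so v + u must be odd. Constraint 13 says v + u is even — contradiction.

Unsatisfiable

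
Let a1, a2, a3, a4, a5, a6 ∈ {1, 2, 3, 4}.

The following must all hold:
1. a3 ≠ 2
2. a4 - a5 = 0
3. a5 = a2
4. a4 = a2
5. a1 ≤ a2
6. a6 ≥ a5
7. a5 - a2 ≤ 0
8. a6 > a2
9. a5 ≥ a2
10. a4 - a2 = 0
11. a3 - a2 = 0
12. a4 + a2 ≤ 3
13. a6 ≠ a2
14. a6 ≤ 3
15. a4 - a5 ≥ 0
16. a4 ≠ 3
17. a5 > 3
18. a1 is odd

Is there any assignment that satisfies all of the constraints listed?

From constraint 17: a5 ≥ 4. From constraints 6 and 14: a5 ≤ a6 and a6 ≤ 3, so a5 ≤ 3. But 3 < 4, so no value of a5 works.

Unsatisfiable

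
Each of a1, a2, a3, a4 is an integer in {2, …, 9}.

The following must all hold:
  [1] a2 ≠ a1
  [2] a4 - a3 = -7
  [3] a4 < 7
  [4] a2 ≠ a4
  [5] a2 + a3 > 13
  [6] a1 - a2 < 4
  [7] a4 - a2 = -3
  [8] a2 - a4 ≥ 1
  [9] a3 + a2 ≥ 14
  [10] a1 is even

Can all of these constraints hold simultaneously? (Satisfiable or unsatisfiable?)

The assignment a1 = 6, a2 = 5, a3 = 9, a4 = 2 works:
  constraint 2 holds since a4 - a3 = -7.
  constraint 5 holds since a2 + a3 = 14.
  constraint 6 holds since a1 - a2 = 1.
The rest check out directly.

Satisfiable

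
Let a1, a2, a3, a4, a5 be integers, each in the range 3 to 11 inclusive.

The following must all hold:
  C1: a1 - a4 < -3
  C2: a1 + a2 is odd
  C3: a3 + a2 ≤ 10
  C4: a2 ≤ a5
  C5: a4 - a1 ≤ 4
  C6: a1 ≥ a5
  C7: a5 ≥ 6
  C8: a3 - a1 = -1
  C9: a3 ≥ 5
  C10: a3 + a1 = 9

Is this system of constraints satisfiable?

Unsatisfiable

From constraint 9: a3 ≥ 5. From constraints 6 and 7: a1 ≥ a5 ≥ 6. Hence a3 + a1 ≥ 11. But constraint 10 requires a3 + a1 = 9, and 9 < 11. Contradiction.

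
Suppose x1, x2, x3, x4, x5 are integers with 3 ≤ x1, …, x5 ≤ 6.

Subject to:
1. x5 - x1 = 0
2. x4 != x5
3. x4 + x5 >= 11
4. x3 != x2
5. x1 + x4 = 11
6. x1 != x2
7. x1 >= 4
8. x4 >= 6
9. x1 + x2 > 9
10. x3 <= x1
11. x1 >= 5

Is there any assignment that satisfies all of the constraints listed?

The assignment x1 = 5, x2 = 6, x3 = 3, x4 = 6, x5 = 5 works:
  constraint 1 holds since x5 - x1 = 0.
  constraint 3 holds since x4 + x5 = 11.
  constraint 5 holds since x1 + x4 = 11.
The rest check out directly.

Satisfiable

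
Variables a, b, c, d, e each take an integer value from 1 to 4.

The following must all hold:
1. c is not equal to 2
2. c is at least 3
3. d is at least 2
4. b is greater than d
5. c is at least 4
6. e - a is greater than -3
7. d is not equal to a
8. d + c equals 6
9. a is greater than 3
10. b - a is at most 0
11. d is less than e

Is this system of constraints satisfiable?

The assignment a = 4, b = 4, c = 4, d = 2, e = 4 works:
  constraint 6 holds since e - a = 0.
  constraint 8 holds since d + c = 6.
The rest check out directly.

Satisfiable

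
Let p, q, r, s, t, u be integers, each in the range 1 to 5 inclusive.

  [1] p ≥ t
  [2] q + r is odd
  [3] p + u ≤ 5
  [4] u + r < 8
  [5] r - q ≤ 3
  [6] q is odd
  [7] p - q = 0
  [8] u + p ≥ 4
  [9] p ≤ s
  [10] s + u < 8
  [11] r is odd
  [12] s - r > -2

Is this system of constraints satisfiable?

Constraint 6 makes q odd and constraint 11 makes r odd, so q + r must be even. Constraint 2 says q + r is odd — contradiction.

Unsatisfiable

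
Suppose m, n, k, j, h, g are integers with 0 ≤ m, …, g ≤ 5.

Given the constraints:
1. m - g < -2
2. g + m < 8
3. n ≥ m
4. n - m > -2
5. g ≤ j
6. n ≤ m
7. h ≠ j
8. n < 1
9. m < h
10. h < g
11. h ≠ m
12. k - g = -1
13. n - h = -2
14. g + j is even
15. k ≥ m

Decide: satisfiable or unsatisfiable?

The assignment m = 0, n = 0, k = 4, j = 5, h = 2, g = 5 works:
  constraint 1 holds since m - g = -5.
  constraint 2 holds since g + m = 5.
  constraint 4 holds since n - m = 0.
The rest check out directly.

Satisfiable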